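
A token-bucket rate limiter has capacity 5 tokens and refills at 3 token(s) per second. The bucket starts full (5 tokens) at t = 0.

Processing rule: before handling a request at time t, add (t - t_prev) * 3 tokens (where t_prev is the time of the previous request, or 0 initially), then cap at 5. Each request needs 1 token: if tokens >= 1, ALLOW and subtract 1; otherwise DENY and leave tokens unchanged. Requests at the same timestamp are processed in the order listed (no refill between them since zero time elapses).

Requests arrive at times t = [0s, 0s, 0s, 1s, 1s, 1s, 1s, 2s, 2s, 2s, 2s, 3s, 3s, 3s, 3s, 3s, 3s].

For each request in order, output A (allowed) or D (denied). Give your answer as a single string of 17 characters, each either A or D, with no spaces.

Simulating step by step:
  req#1 t=0s: ALLOW
  req#2 t=0s: ALLOW
  req#3 t=0s: ALLOW
  req#4 t=1s: ALLOW
  req#5 t=1s: ALLOW
  req#6 t=1s: ALLOW
  req#7 t=1s: ALLOW
  req#8 t=2s: ALLOW
  req#9 t=2s: ALLOW
  req#10 t=2s: ALLOW
  req#11 t=2s: ALLOW
  req#12 t=3s: ALLOW
  req#13 t=3s: ALLOW
  req#14 t=3s: ALLOW
  req#15 t=3s: DENY
  req#16 t=3s: DENY
  req#17 t=3s: DENY

Answer: AAAAAAAAAAAAAADDD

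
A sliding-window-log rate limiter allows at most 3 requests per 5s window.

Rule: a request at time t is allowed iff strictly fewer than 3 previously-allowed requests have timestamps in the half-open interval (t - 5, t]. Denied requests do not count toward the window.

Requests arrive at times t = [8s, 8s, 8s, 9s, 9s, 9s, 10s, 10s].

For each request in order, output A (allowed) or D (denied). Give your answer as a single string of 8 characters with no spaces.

Tracking allowed requests in the window:
  req#1 t=8s: ALLOW
  req#2 t=8s: ALLOW
  req#3 t=8s: ALLOW
  req#4 t=9s: DENY
  req#5 t=9s: DENY
  req#6 t=9s: DENY
  req#7 t=10s: DENY
  req#8 t=10s: DENY

Answer: AAADDDDD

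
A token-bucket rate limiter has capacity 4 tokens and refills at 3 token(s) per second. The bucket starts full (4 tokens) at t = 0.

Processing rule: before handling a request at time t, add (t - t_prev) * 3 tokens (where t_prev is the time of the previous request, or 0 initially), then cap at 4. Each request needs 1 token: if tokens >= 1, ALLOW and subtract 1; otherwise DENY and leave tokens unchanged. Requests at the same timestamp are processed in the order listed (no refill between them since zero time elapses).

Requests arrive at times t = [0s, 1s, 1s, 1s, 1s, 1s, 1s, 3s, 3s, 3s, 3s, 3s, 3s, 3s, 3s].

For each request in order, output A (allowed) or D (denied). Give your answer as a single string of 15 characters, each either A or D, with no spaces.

Answer: AAAAADDAAAADDDD

Derivation:
Simulating step by step:
  req#1 t=0s: ALLOW
  req#2 t=1s: ALLOW
  req#3 t=1s: ALLOW
  req#4 t=1s: ALLOW
  req#5 t=1s: ALLOW
  req#6 t=1s: DENY
  req#7 t=1s: DENY
  req#8 t=3s: ALLOW
  req#9 t=3s: ALLOW
  req#10 t=3s: ALLOW
  req#11 t=3s: ALLOW
  req#12 t=3s: DENY
  req#13 t=3s: DENY
  req#14 t=3s: DENY
  req#15 t=3s: DENY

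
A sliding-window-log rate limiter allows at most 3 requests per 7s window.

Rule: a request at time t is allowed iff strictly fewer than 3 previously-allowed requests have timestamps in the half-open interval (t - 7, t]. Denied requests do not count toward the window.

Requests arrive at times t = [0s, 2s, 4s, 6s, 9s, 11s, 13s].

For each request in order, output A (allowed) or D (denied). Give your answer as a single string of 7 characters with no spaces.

Answer: AAADAAA

Derivation:
Tracking allowed requests in the window:
  req#1 t=0s: ALLOW
  req#2 t=2s: ALLOW
  req#3 t=4s: ALLOW
  req#4 t=6s: DENY
  req#5 t=9s: ALLOW
  req#6 t=11s: ALLOW
  req#7 t=13s: ALLOW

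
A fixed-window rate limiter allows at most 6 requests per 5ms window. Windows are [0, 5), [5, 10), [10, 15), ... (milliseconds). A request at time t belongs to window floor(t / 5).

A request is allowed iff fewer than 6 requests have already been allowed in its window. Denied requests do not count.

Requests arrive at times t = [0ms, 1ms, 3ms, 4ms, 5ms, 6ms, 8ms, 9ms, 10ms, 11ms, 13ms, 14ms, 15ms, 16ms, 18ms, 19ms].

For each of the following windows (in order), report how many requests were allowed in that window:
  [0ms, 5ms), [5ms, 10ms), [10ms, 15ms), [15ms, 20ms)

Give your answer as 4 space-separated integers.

Processing requests:
  req#1 t=0ms (window 0): ALLOW
  req#2 t=1ms (window 0): ALLOW
  req#3 t=3ms (window 0): ALLOW
  req#4 t=4ms (window 0): ALLOW
  req#5 t=5ms (window 1): ALLOW
  req#6 t=6ms (window 1): ALLOW
  req#7 t=8ms (window 1): ALLOW
  req#8 t=9ms (window 1): ALLOW
  req#9 t=10ms (window 2): ALLOW
  req#10 t=11ms (window 2): ALLOW
  req#11 t=13ms (window 2): ALLOW
  req#12 t=14ms (window 2): ALLOW
  req#13 t=15ms (window 3): ALLOW
  req#14 t=16ms (window 3): ALLOW
  req#15 t=18ms (window 3): ALLOW
  req#16 t=19ms (window 3): ALLOW

Allowed counts by window: 4 4 4 4

Answer: 4 4 4 4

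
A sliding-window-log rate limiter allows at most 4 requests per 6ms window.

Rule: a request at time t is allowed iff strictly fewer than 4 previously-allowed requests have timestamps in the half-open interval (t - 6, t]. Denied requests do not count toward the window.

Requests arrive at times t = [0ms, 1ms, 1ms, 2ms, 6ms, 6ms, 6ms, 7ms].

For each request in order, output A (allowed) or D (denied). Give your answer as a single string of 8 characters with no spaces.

Tracking allowed requests in the window:
  req#1 t=0ms: ALLOW
  req#2 t=1ms: ALLOW
  req#3 t=1ms: ALLOW
  req#4 t=2ms: ALLOW
  req#5 t=6ms: ALLOW
  req#6 t=6ms: DENY
  req#7 t=6ms: DENY
  req#8 t=7ms: ALLOW

Answer: AAAAADDA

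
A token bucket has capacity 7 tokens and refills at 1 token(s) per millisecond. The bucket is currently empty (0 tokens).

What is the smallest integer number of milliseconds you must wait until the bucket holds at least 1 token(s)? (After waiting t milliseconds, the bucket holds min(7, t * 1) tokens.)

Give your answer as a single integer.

Answer: 1

Derivation:
Need t * 1 >= 1, so t >= 1/1.
Smallest integer t = ceil(1/1) = 1.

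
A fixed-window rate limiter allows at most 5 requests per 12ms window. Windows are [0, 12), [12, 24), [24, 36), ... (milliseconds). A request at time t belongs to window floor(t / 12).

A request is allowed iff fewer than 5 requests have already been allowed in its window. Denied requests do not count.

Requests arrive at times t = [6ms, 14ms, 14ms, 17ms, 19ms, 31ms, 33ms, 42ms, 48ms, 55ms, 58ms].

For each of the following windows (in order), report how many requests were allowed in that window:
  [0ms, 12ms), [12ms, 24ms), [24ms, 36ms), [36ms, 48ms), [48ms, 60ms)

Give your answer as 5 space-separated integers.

Answer: 1 4 2 1 3

Derivation:
Processing requests:
  req#1 t=6ms (window 0): ALLOW
  req#2 t=14ms (window 1): ALLOW
  req#3 t=14ms (window 1): ALLOW
  req#4 t=17ms (window 1): ALLOW
  req#5 t=19ms (window 1): ALLOW
  req#6 t=31ms (window 2): ALLOW
  req#7 t=33ms (window 2): ALLOW
  req#8 t=42ms (window 3): ALLOW
  req#9 t=48ms (window 4): ALLOW
  req#10 t=55ms (window 4): ALLOW
  req#11 t=58ms (window 4): ALLOW

Allowed counts by window: 1 4 2 1 3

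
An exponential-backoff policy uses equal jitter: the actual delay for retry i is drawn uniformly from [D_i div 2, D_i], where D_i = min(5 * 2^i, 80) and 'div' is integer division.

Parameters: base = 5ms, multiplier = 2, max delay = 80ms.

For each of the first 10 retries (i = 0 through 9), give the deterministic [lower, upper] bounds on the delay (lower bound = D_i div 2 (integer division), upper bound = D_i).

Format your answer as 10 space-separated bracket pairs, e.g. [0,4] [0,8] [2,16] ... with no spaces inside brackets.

Answer: [2,5] [5,10] [10,20] [20,40] [40,80] [40,80] [40,80] [40,80] [40,80] [40,80]

Derivation:
Computing bounds per retry:
  i=0: D_i=min(5*2^0,80)=5, bounds=[2,5]
  i=1: D_i=min(5*2^1,80)=10, bounds=[5,10]
  i=2: D_i=min(5*2^2,80)=20, bounds=[10,20]
  i=3: D_i=min(5*2^3,80)=40, bounds=[20,40]
  i=4: D_i=min(5*2^4,80)=80, bounds=[40,80]
  i=5: D_i=min(5*2^5,80)=80, bounds=[40,80]
  i=6: D_i=min(5*2^6,80)=80, bounds=[40,80]
  i=7: D_i=min(5*2^7,80)=80, bounds=[40,80]
  i=8: D_i=min(5*2^8,80)=80, bounds=[40,80]
  i=9: D_i=min(5*2^9,80)=80, bounds=[40,80]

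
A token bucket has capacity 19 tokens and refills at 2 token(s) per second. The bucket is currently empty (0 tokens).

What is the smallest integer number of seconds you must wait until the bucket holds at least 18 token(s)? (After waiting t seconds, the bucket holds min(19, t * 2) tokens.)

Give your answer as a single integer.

Answer: 9

Derivation:
Need t * 2 >= 18, so t >= 18/2.
Smallest integer t = ceil(18/2) = 9.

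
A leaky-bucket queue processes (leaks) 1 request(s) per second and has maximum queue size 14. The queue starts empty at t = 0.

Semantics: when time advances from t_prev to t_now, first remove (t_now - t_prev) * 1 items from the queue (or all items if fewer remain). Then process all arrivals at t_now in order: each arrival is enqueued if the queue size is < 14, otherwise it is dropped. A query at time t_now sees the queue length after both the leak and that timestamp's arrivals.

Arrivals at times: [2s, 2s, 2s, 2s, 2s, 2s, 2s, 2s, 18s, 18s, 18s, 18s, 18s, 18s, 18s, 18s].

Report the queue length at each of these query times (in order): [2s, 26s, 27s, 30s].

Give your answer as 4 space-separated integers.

Answer: 8 0 0 0

Derivation:
Queue lengths at query times:
  query t=2s: backlog = 8
  query t=26s: backlog = 0
  query t=27s: backlog = 0
  query t=30s: backlog = 0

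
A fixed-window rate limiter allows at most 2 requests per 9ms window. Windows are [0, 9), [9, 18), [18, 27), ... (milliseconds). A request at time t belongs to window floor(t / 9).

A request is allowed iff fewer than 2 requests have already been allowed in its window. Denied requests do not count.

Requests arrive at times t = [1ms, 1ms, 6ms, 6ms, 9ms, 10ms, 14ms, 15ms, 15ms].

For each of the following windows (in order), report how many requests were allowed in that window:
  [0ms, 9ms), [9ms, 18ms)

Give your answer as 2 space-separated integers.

Answer: 2 2

Derivation:
Processing requests:
  req#1 t=1ms (window 0): ALLOW
  req#2 t=1ms (window 0): ALLOW
  req#3 t=6ms (window 0): DENY
  req#4 t=6ms (window 0): DENY
  req#5 t=9ms (window 1): ALLOW
  req#6 t=10ms (window 1): ALLOW
  req#7 t=14ms (window 1): DENY
  req#8 t=15ms (window 1): DENY
  req#9 t=15ms (window 1): DENY

Allowed counts by window: 2 2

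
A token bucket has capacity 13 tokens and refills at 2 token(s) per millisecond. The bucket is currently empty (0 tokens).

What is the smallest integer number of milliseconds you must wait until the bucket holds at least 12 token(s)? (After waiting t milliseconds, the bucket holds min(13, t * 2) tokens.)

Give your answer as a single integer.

Need t * 2 >= 12, so t >= 12/2.
Smallest integer t = ceil(12/2) = 6.

Answer: 6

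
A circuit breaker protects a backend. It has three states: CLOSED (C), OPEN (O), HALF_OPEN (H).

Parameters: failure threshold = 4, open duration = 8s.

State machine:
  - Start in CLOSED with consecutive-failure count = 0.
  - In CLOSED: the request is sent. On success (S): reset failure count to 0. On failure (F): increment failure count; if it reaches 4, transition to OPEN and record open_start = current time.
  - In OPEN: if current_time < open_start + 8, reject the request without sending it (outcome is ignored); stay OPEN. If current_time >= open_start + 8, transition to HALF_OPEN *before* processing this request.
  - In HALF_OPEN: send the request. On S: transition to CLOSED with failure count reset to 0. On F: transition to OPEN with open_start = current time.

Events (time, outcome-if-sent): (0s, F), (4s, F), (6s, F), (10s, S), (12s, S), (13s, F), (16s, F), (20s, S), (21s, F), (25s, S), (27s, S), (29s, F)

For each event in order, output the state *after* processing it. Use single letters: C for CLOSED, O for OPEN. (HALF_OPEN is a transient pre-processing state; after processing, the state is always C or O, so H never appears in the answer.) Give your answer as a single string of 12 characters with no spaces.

State after each event:
  event#1 t=0s outcome=F: state=CLOSED
  event#2 t=4s outcome=F: state=CLOSED
  event#3 t=6s outcome=F: state=CLOSED
  event#4 t=10s outcome=S: state=CLOSED
  event#5 t=12s outcome=S: state=CLOSED
  event#6 t=13s outcome=F: state=CLOSED
  event#7 t=16s outcome=F: state=CLOSED
  event#8 t=20s outcome=S: state=CLOSED
  event#9 t=21s outcome=F: state=CLOSED
  event#10 t=25s outcome=S: state=CLOSED
  event#11 t=27s outcome=S: state=CLOSED
  event#12 t=29s outcome=F: state=CLOSED

Answer: CCCCCCCCCCCC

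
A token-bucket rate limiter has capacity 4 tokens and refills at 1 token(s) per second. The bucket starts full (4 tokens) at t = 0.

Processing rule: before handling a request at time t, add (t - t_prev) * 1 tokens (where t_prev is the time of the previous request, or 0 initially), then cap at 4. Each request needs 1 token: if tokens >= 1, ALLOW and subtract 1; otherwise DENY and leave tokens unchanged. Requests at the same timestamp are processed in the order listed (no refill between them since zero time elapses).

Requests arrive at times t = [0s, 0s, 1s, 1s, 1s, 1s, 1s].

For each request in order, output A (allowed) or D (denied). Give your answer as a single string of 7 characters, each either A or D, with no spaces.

Simulating step by step:
  req#1 t=0s: ALLOW
  req#2 t=0s: ALLOW
  req#3 t=1s: ALLOW
  req#4 t=1s: ALLOW
  req#5 t=1s: ALLOW
  req#6 t=1s: DENY
  req#7 t=1s: DENY

Answer: AAAAADD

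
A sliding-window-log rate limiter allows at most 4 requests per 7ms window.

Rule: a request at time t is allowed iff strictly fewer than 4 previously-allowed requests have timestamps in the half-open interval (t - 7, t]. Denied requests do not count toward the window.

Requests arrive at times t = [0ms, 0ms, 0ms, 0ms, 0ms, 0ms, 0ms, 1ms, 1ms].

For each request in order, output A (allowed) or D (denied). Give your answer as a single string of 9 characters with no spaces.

Tracking allowed requests in the window:
  req#1 t=0ms: ALLOW
  req#2 t=0ms: ALLOW
  req#3 t=0ms: ALLOW
  req#4 t=0ms: ALLOW
  req#5 t=0ms: DENY
  req#6 t=0ms: DENY
  req#7 t=0ms: DENY
  req#8 t=1ms: DENY
  req#9 t=1ms: DENY

Answer: AAAADDDDD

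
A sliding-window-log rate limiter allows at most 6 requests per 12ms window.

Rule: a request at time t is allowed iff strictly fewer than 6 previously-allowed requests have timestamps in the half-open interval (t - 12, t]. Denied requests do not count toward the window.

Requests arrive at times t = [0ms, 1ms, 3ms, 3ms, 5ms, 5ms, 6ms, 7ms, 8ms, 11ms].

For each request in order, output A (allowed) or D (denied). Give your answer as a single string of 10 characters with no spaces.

Tracking allowed requests in the window:
  req#1 t=0ms: ALLOW
  req#2 t=1ms: ALLOW
  req#3 t=3ms: ALLOW
  req#4 t=3ms: ALLOW
  req#5 t=5ms: ALLOW
  req#6 t=5ms: ALLOW
  req#7 t=6ms: DENY
  req#8 t=7ms: DENY
  req#9 t=8ms: DENY
  req#10 t=11ms: DENY

Answer: AAAAAADDDD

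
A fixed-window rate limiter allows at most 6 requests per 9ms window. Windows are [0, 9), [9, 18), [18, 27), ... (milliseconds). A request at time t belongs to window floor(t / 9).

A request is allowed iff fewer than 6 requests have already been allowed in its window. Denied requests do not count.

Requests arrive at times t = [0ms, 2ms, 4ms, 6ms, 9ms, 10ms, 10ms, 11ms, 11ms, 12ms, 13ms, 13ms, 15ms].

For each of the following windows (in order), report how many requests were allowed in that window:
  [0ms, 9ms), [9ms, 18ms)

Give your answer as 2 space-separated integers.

Answer: 4 6

Derivation:
Processing requests:
  req#1 t=0ms (window 0): ALLOW
  req#2 t=2ms (window 0): ALLOW
  req#3 t=4ms (window 0): ALLOW
  req#4 t=6ms (window 0): ALLOW
  req#5 t=9ms (window 1): ALLOW
  req#6 t=10ms (window 1): ALLOW
  req#7 t=10ms (window 1): ALLOW
  req#8 t=11ms (window 1): ALLOW
  req#9 t=11ms (window 1): ALLOW
  req#10 t=12ms (window 1): ALLOW
  req#11 t=13ms (window 1): DENY
  req#12 t=13ms (window 1): DENY
  req#13 t=15ms (window 1): DENY

Allowed counts by window: 4 6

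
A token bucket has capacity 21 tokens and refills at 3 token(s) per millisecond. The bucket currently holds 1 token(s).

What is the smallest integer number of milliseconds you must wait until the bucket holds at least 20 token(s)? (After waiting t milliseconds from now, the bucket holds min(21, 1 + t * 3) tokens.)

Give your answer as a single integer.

Answer: 7

Derivation:
Need 1 + t * 3 >= 20, so t >= 19/3.
Smallest integer t = ceil(19/3) = 7.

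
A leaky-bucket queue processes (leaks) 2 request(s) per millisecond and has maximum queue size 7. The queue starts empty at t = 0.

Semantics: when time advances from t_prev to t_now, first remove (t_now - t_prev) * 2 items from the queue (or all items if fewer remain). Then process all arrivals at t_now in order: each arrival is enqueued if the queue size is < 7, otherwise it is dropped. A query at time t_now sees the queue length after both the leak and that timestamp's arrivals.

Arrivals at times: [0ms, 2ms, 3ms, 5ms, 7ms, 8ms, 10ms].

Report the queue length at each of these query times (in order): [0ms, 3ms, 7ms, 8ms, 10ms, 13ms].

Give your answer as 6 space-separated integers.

Queue lengths at query times:
  query t=0ms: backlog = 1
  query t=3ms: backlog = 1
  query t=7ms: backlog = 1
  query t=8ms: backlog = 1
  query t=10ms: backlog = 1
  query t=13ms: backlog = 0

Answer: 1 1 1 1 1 0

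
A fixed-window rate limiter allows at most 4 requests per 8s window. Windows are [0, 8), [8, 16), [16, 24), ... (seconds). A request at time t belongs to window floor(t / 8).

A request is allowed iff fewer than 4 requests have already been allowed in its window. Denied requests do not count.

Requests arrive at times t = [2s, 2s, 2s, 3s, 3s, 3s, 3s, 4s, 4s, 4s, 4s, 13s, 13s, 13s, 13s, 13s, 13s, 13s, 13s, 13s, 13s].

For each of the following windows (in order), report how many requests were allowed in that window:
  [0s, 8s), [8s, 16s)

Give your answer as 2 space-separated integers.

Answer: 4 4

Derivation:
Processing requests:
  req#1 t=2s (window 0): ALLOW
  req#2 t=2s (window 0): ALLOW
  req#3 t=2s (window 0): ALLOW
  req#4 t=3s (window 0): ALLOW
  req#5 t=3s (window 0): DENY
  req#6 t=3s (window 0): DENY
  req#7 t=3s (window 0): DENY
  req#8 t=4s (window 0): DENY
  req#9 t=4s (window 0): DENY
  req#10 t=4s (window 0): DENY
  req#11 t=4s (window 0): DENY
  req#12 t=13s (window 1): ALLOW
  req#13 t=13s (window 1): ALLOW
  req#14 t=13s (window 1): ALLOW
  req#15 t=13s (window 1): ALLOW
  req#16 t=13s (window 1): DENY
  req#17 t=13s (window 1): DENY
  req#18 t=13s (window 1): DENY
  req#19 t=13s (window 1): DENY
  req#20 t=13s (window 1): DENY
  req#21 t=13s (window 1): DENY

Allowed counts by window: 4 4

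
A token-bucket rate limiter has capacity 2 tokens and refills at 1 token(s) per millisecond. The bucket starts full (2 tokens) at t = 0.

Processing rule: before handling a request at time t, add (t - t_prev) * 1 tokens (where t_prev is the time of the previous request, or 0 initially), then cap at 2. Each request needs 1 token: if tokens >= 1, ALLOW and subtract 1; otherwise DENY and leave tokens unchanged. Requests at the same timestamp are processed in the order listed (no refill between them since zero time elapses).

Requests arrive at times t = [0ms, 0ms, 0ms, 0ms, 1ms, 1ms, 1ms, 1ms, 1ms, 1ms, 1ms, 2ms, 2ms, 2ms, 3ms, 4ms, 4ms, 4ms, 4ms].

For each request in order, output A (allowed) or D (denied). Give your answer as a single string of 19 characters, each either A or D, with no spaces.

Answer: AADDADDDDDDADDAADDD

Derivation:
Simulating step by step:
  req#1 t=0ms: ALLOW
  req#2 t=0ms: ALLOW
  req#3 t=0ms: DENY
  req#4 t=0ms: DENY
  req#5 t=1ms: ALLOW
  req#6 t=1ms: DENY
  req#7 t=1ms: DENY
  req#8 t=1ms: DENY
  req#9 t=1ms: DENY
  req#10 t=1ms: DENY
  req#11 t=1ms: DENY
  req#12 t=2ms: ALLOW
  req#13 t=2ms: DENY
  req#14 t=2ms: DENY
  req#15 t=3ms: ALLOW
  req#16 t=4ms: ALLOW
  req#17 t=4ms: DENY
  req#18 t=4ms: DENY
  req#19 t=4ms: DENY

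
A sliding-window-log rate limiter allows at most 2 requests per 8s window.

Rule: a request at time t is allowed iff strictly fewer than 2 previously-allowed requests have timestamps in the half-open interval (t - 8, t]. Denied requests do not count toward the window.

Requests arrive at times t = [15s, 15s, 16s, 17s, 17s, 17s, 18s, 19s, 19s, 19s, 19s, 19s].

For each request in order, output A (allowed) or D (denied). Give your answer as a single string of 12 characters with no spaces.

Answer: AADDDDDDDDDD

Derivation:
Tracking allowed requests in the window:
  req#1 t=15s: ALLOW
  req#2 t=15s: ALLOW
  req#3 t=16s: DENY
  req#4 t=17s: DENY
  req#5 t=17s: DENY
  req#6 t=17s: DENY
  req#7 t=18s: DENY
  req#8 t=19s: DENY
  req#9 t=19s: DENY
  req#10 t=19s: DENY
  req#11 t=19s: DENY
  req#12 t=19s: DENY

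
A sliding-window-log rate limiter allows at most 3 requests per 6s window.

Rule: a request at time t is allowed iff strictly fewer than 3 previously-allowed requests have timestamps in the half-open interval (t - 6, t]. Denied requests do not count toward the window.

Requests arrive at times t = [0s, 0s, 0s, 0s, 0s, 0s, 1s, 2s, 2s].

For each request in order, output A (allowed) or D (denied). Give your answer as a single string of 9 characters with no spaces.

Tracking allowed requests in the window:
  req#1 t=0s: ALLOW
  req#2 t=0s: ALLOW
  req#3 t=0s: ALLOW
  req#4 t=0s: DENY
  req#5 t=0s: DENY
  req#6 t=0s: DENY
  req#7 t=1s: DENY
  req#8 t=2s: DENY
  req#9 t=2s: DENY

Answer: AAADDDDDD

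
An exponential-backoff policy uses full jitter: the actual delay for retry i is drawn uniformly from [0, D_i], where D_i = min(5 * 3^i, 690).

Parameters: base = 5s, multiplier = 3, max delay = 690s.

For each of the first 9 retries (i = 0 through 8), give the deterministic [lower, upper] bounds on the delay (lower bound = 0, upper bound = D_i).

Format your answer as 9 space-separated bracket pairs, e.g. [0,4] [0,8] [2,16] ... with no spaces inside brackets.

Answer: [0,5] [0,15] [0,45] [0,135] [0,405] [0,690] [0,690] [0,690] [0,690]

Derivation:
Computing bounds per retry:
  i=0: D_i=min(5*3^0,690)=5, bounds=[0,5]
  i=1: D_i=min(5*3^1,690)=15, bounds=[0,15]
  i=2: D_i=min(5*3^2,690)=45, bounds=[0,45]
  i=3: D_i=min(5*3^3,690)=135, bounds=[0,135]
  i=4: D_i=min(5*3^4,690)=405, bounds=[0,405]
  i=5: D_i=min(5*3^5,690)=690, bounds=[0,690]
  i=6: D_i=min(5*3^6,690)=690, bounds=[0,690]
  i=7: D_i=min(5*3^7,690)=690, bounds=[0,690]
  i=8: D_i=min(5*3^8,690)=690, bounds=[0,690]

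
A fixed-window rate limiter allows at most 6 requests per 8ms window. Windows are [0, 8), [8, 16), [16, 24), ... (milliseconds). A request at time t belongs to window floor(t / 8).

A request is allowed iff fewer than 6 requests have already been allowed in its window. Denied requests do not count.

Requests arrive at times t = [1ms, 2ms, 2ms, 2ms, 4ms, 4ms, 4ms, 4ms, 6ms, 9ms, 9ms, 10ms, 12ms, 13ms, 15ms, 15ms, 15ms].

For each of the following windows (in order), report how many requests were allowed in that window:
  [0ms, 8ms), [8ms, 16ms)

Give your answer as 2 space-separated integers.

Processing requests:
  req#1 t=1ms (window 0): ALLOW
  req#2 t=2ms (window 0): ALLOW
  req#3 t=2ms (window 0): ALLOW
  req#4 t=2ms (window 0): ALLOW
  req#5 t=4ms (window 0): ALLOW
  req#6 t=4ms (window 0): ALLOW
  req#7 t=4ms (window 0): DENY
  req#8 t=4ms (window 0): DENY
  req#9 t=6ms (window 0): DENY
  req#10 t=9ms (window 1): ALLOW
  req#11 t=9ms (window 1): ALLOW
  req#12 t=10ms (window 1): ALLOW
  req#13 t=12ms (window 1): ALLOW
  req#14 t=13ms (window 1): ALLOW
  req#15 t=15ms (window 1): ALLOW
  req#16 t=15ms (window 1): DENY
  req#17 t=15ms (window 1): DENY

Allowed counts by window: 6 6

Answer: 6 6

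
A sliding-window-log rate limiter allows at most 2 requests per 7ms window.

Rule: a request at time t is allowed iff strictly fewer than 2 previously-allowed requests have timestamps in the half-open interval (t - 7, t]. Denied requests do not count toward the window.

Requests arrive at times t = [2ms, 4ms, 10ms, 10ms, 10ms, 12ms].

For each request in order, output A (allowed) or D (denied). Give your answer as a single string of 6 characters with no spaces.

Answer: AAADDA

Derivation:
Tracking allowed requests in the window:
  req#1 t=2ms: ALLOW
  req#2 t=4ms: ALLOW
  req#3 t=10ms: ALLOW
  req#4 t=10ms: DENY
  req#5 t=10ms: DENY
  req#6 t=12ms: ALLOW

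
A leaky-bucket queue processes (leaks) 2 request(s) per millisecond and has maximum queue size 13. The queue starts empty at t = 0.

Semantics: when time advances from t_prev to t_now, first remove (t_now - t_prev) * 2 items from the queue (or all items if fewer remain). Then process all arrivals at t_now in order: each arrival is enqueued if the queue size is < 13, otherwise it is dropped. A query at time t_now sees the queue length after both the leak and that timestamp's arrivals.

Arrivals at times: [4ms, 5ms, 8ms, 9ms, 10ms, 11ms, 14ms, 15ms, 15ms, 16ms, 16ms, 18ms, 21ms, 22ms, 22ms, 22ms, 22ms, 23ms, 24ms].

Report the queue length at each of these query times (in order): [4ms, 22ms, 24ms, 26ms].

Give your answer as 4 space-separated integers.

Answer: 1 4 2 0

Derivation:
Queue lengths at query times:
  query t=4ms: backlog = 1
  query t=22ms: backlog = 4
  query t=24ms: backlog = 2
  query t=26ms: backlog = 0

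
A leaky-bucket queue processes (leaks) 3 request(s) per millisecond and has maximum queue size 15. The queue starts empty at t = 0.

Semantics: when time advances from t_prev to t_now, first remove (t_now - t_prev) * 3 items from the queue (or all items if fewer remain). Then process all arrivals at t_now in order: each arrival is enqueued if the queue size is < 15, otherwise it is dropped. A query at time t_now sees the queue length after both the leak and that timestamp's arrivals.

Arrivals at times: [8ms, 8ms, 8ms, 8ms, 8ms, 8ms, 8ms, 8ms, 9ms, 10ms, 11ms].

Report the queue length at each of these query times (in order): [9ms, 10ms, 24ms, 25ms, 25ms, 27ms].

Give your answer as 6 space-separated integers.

Answer: 6 4 0 0 0 0

Derivation:
Queue lengths at query times:
  query t=9ms: backlog = 6
  query t=10ms: backlog = 4
  query t=24ms: backlog = 0
  query t=25ms: backlog = 0
  query t=25ms: backlog = 0
  query t=27ms: backlog = 0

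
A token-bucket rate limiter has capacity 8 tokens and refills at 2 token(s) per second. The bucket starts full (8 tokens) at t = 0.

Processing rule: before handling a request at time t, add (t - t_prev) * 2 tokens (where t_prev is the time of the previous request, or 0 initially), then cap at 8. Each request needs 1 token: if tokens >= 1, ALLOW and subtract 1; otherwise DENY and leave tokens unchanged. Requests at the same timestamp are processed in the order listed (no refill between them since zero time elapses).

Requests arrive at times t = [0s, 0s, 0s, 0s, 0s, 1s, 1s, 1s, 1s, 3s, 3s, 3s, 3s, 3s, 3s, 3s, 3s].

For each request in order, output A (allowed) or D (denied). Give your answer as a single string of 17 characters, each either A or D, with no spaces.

Simulating step by step:
  req#1 t=0s: ALLOW
  req#2 t=0s: ALLOW
  req#3 t=0s: ALLOW
  req#4 t=0s: ALLOW
  req#5 t=0s: ALLOW
  req#6 t=1s: ALLOW
  req#7 t=1s: ALLOW
  req#8 t=1s: ALLOW
  req#9 t=1s: ALLOW
  req#10 t=3s: ALLOW
  req#11 t=3s: ALLOW
  req#12 t=3s: ALLOW
  req#13 t=3s: ALLOW
  req#14 t=3s: ALLOW
  req#15 t=3s: DENY
  req#16 t=3s: DENY
  req#17 t=3s: DENY

Answer: AAAAAAAAAAAAAADDD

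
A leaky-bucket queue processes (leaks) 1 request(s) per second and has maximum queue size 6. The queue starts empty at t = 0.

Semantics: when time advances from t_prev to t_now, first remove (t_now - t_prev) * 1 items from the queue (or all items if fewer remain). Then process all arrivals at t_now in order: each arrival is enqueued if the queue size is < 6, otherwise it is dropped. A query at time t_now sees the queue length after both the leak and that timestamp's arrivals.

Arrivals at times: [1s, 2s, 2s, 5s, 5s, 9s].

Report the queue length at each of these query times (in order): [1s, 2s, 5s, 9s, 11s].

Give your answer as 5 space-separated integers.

Queue lengths at query times:
  query t=1s: backlog = 1
  query t=2s: backlog = 2
  query t=5s: backlog = 2
  query t=9s: backlog = 1
  query t=11s: backlog = 0

Answer: 1 2 2 1 0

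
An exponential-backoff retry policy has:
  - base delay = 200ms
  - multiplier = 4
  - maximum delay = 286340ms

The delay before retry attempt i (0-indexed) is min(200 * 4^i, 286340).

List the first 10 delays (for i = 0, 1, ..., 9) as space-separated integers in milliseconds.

Computing each delay:
  i=0: min(200*4^0, 286340) = 200
  i=1: min(200*4^1, 286340) = 800
  i=2: min(200*4^2, 286340) = 3200
  i=3: min(200*4^3, 286340) = 12800
  i=4: min(200*4^4, 286340) = 51200
  i=5: min(200*4^5, 286340) = 204800
  i=6: min(200*4^6, 286340) = 286340
  i=7: min(200*4^7, 286340) = 286340
  i=8: min(200*4^8, 286340) = 286340
  i=9: min(200*4^9, 286340) = 286340

Answer: 200 800 3200 12800 51200 204800 286340 286340 286340 286340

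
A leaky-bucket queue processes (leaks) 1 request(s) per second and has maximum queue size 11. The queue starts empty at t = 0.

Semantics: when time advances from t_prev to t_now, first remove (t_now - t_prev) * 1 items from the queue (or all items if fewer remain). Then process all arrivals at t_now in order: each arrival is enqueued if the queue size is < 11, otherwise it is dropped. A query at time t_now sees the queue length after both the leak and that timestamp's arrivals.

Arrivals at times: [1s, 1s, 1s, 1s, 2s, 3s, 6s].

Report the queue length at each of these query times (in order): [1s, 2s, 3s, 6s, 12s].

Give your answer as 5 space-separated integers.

Queue lengths at query times:
  query t=1s: backlog = 4
  query t=2s: backlog = 4
  query t=3s: backlog = 4
  query t=6s: backlog = 2
  query t=12s: backlog = 0

Answer: 4 4 4 2 0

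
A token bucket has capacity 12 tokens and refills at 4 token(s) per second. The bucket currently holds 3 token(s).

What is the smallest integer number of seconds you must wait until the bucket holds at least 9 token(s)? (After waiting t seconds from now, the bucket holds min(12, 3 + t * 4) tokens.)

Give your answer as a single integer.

Answer: 2

Derivation:
Need 3 + t * 4 >= 9, so t >= 6/4.
Smallest integer t = ceil(6/4) = 2.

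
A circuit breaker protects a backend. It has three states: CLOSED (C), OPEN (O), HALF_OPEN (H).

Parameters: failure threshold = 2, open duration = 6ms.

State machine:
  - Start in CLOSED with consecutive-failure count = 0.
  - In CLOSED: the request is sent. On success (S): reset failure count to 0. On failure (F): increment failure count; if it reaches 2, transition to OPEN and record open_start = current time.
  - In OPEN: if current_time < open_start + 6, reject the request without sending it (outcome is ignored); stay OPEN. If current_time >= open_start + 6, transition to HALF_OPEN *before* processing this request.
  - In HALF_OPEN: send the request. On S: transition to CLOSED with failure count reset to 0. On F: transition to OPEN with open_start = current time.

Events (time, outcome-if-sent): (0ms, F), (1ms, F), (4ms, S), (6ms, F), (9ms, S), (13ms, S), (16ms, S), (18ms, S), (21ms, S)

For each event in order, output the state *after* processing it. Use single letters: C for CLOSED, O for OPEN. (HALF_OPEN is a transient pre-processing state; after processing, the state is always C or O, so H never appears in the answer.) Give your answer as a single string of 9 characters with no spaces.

State after each event:
  event#1 t=0ms outcome=F: state=CLOSED
  event#2 t=1ms outcome=F: state=OPEN
  event#3 t=4ms outcome=S: state=OPEN
  event#4 t=6ms outcome=F: state=OPEN
  event#5 t=9ms outcome=S: state=CLOSED
  event#6 t=13ms outcome=S: state=CLOSED
  event#7 t=16ms outcome=S: state=CLOSED
  event#8 t=18ms outcome=S: state=CLOSED
  event#9 t=21ms outcome=S: state=CLOSED

Answer: COOOCCCCC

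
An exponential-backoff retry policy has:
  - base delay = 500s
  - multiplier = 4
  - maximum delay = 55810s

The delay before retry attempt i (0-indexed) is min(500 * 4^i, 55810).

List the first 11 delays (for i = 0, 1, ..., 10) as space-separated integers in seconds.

Answer: 500 2000 8000 32000 55810 55810 55810 55810 55810 55810 55810

Derivation:
Computing each delay:
  i=0: min(500*4^0, 55810) = 500
  i=1: min(500*4^1, 55810) = 2000
  i=2: min(500*4^2, 55810) = 8000
  i=3: min(500*4^3, 55810) = 32000
  i=4: min(500*4^4, 55810) = 55810
  i=5: min(500*4^5, 55810) = 55810
  i=6: min(500*4^6, 55810) = 55810
  i=7: min(500*4^7, 55810) = 55810
  i=8: min(500*4^8, 55810) = 55810
  i=9: min(500*4^9, 55810) = 55810
  i=10: min(500*4^10, 55810) = 55810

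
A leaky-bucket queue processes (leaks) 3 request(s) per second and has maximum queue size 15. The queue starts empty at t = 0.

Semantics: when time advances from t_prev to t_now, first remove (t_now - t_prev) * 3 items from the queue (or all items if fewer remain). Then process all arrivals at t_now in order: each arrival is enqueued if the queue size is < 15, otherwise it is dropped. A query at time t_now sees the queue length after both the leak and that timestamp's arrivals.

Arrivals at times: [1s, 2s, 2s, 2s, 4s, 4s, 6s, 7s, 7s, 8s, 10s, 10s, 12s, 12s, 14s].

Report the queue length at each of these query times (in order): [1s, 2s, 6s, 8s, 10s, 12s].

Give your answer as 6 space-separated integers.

Queue lengths at query times:
  query t=1s: backlog = 1
  query t=2s: backlog = 3
  query t=6s: backlog = 1
  query t=8s: backlog = 1
  query t=10s: backlog = 2
  query t=12s: backlog = 2

Answer: 1 3 1 1 2 2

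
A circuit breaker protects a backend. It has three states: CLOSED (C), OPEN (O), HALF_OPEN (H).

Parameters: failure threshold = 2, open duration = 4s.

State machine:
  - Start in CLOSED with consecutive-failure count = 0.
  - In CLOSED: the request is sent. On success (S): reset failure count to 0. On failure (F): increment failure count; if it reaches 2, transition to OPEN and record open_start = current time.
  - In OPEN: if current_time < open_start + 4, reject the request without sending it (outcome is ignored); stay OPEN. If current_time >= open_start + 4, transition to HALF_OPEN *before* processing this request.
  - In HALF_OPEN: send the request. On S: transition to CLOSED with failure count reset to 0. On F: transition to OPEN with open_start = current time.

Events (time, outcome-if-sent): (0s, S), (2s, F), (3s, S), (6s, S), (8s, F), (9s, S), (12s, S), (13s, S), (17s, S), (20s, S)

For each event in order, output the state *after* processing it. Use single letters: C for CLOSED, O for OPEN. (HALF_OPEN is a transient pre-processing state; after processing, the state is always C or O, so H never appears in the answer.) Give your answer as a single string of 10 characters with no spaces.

State after each event:
  event#1 t=0s outcome=S: state=CLOSED
  event#2 t=2s outcome=F: state=CLOSED
  event#3 t=3s outcome=S: state=CLOSED
  event#4 t=6s outcome=S: state=CLOSED
  event#5 t=8s outcome=F: state=CLOSED
  event#6 t=9s outcome=S: state=CLOSED
  event#7 t=12s outcome=S: state=CLOSED
  event#8 t=13s outcome=S: state=CLOSED
  event#9 t=17s outcome=S: state=CLOSED
  event#10 t=20s outcome=S: state=CLOSED

Answer: CCCCCCCCCC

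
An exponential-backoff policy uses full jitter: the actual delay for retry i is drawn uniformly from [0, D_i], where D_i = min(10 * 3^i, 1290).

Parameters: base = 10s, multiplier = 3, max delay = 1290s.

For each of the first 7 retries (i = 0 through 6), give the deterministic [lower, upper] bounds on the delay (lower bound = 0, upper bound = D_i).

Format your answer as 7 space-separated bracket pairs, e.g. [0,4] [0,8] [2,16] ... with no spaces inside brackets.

Answer: [0,10] [0,30] [0,90] [0,270] [0,810] [0,1290] [0,1290]

Derivation:
Computing bounds per retry:
  i=0: D_i=min(10*3^0,1290)=10, bounds=[0,10]
  i=1: D_i=min(10*3^1,1290)=30, bounds=[0,30]
  i=2: D_i=min(10*3^2,1290)=90, bounds=[0,90]
  i=3: D_i=min(10*3^3,1290)=270, bounds=[0,270]
  i=4: D_i=min(10*3^4,1290)=810, bounds=[0,810]
  i=5: D_i=min(10*3^5,1290)=1290, bounds=[0,1290]
  i=6: D_i=min(10*3^6,1290)=1290, bounds=[0,1290]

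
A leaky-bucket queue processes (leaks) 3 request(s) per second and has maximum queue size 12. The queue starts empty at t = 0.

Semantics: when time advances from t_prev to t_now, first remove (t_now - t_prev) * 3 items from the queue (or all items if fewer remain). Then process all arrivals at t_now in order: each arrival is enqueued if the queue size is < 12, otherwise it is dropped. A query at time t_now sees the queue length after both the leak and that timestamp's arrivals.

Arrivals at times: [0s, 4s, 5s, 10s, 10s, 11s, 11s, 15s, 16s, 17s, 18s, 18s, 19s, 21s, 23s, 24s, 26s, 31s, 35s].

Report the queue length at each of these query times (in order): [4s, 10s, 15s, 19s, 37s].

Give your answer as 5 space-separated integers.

Queue lengths at query times:
  query t=4s: backlog = 1
  query t=10s: backlog = 2
  query t=15s: backlog = 1
  query t=19s: backlog = 1
  query t=37s: backlog = 0

Answer: 1 2 1 1 0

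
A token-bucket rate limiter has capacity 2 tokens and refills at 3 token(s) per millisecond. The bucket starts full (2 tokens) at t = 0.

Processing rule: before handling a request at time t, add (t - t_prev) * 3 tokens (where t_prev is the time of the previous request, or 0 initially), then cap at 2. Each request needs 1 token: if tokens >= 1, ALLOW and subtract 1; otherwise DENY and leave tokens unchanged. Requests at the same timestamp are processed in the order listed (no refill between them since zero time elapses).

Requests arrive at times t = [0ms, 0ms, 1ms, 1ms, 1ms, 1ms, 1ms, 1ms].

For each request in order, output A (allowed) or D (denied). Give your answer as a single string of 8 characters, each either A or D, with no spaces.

Answer: AAAADDDD

Derivation:
Simulating step by step:
  req#1 t=0ms: ALLOW
  req#2 t=0ms: ALLOW
  req#3 t=1ms: ALLOW
  req#4 t=1ms: ALLOW
  req#5 t=1ms: DENY
  req#6 t=1ms: DENY
  req#7 t=1ms: DENY
  req#8 t=1ms: DENY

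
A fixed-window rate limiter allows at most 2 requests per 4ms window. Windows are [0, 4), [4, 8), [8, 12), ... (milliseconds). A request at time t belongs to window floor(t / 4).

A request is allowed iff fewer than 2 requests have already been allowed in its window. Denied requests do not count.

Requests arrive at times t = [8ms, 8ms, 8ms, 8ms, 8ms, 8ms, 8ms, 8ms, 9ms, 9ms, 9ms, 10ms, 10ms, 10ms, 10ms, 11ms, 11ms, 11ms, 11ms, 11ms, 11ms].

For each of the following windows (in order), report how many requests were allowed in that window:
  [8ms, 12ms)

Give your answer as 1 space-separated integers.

Answer: 2

Derivation:
Processing requests:
  req#1 t=8ms (window 2): ALLOW
  req#2 t=8ms (window 2): ALLOW
  req#3 t=8ms (window 2): DENY
  req#4 t=8ms (window 2): DENY
  req#5 t=8ms (window 2): DENY
  req#6 t=8ms (window 2): DENY
  req#7 t=8ms (window 2): DENY
  req#8 t=8ms (window 2): DENY
  req#9 t=9ms (window 2): DENY
  req#10 t=9ms (window 2): DENY
  req#11 t=9ms (window 2): DENY
  req#12 t=10ms (window 2): DENY
  req#13 t=10ms (window 2): DENY
  req#14 t=10ms (window 2): DENY
  req#15 t=10ms (window 2): DENY
  req#16 t=11ms (window 2): DENY
  req#17 t=11ms (window 2): DENY
  req#18 t=11ms (window 2): DENY
  req#19 t=11ms (window 2): DENY
  req#20 t=11ms (window 2): DENY
  req#21 t=11ms (window 2): DENY

Allowed counts by window: 2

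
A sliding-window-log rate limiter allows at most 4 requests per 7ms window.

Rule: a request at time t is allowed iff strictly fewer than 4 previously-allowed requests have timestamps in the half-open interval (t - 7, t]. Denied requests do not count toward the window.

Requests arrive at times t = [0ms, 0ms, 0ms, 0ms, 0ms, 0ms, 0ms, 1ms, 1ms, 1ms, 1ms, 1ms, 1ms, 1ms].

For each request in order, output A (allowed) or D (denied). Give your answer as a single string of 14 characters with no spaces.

Answer: AAAADDDDDDDDDD

Derivation:
Tracking allowed requests in the window:
  req#1 t=0ms: ALLOW
  req#2 t=0ms: ALLOW
  req#3 t=0ms: ALLOW
  req#4 t=0ms: ALLOW
  req#5 t=0ms: DENY
  req#6 t=0ms: DENY
  req#7 t=0ms: DENY
  req#8 t=1ms: DENY
  req#9 t=1ms: DENY
  req#10 t=1ms: DENY
  req#11 t=1ms: DENY
  req#12 t=1ms: DENY
  req#13 t=1ms: DENY
  req#14 t=1ms: DENY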